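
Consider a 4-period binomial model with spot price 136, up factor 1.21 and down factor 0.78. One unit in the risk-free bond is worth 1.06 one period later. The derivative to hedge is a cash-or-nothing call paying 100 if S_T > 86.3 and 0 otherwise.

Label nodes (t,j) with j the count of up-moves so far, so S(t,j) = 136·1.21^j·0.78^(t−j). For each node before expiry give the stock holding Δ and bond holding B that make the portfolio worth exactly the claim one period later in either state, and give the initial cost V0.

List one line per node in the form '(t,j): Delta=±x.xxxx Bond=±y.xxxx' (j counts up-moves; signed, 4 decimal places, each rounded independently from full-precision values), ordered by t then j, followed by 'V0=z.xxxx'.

(0,0): Delta=0.3413 Bond=22.8624
(1,0): Delta=0.8864 Bond=-33.5903
(1,1): Delta=0.1531 Bond=55.2115
(2,0): Delta=1.7266 Bond=-105.1245
(2,1): Delta=0.5963 Bond=1.6366
(2,2): Delta=0.0000 Bond=88.9996
(3,0): Delta=0.0000 Bond=0.0000
(3,1): Delta=2.3228 Bond=-171.1277
(3,2): Delta=0.0000 Bond=94.3396
(3,3): Delta=0.0000 Bond=94.3396
V0=69.2787

Risk-neutral probability p* = (R−d)/(u−d) = (1.06−0.78)/(1.21−0.78) = 0.6512.
Terminal payoffs: V(4,0)=0.0000, V(4,1)=0.0000, V(4,2)=100.0000, V(4,3)=100.0000, V(4,4)=100.0000
Node (3,0) S=64.5391: V=(p*·0.0000+(1−p*)·0.0000)/1.06=0.0000; Δ=(0.0000−0.0000)/(78.0923−50.3405)=0.0000; B=V−Δ·S=0.0000
Node (3,1) S=100.1183: V=(p*·100.0000+(1−p*)·0.0000)/1.06=61.4305; Δ=(100.0000−0.0000)/(121.1431−78.0923)=2.3228; B=V−Δ·S=-171.1277
Node (3,2) S=155.3117: V=(p*·100.0000+(1−p*)·100.0000)/1.06=94.3396; Δ=(100.0000−100.0000)/(187.9272−121.1431)=0.0000; B=V−Δ·S=94.3396
Node (3,3) S=240.9323: V=(p*·100.0000+(1−p*)·100.0000)/1.06=94.3396; Δ=(100.0000−100.0000)/(291.5281−187.9272)=0.0000; B=V−Δ·S=94.3396
Node (2,0) S=82.7424: V=(p*·61.4305+(1−p*)·0.0000)/1.06=37.7370; Δ=(61.4305−0.0000)/(100.1183−64.5391)=1.7266; B=V−Δ·S=-105.1245
Node (2,1) S=128.3568: V=(p*·94.3396+(1−p*)·61.4305)/1.06=78.1695; Δ=(94.3396−61.4305)/(155.3117−100.1183)=0.5963; B=V−Δ·S=1.6366
Node (2,2) S=199.1176: V=(p*·94.3396+(1−p*)·94.3396)/1.06=88.9996; Δ=(94.3396−94.3396)/(240.9323−155.3117)=0.0000; B=V−Δ·S=88.9996
Node (1,0) S=106.0800: V=(p*·78.1695+(1−p*)·37.7370)/1.06=60.4388; Δ=(78.1695−37.7370)/(128.3568−82.7424)=0.8864; B=V−Δ·S=-33.5903
Node (1,1) S=164.5600: V=(p*·88.9996+(1−p*)·78.1695)/1.06=80.3978; Δ=(88.9996−78.1695)/(199.1176−128.3568)=0.1531; B=V−Δ·S=55.2115
Node (0,0) S=136.0000: V=(p*·80.3978+(1−p*)·60.4388)/1.06=69.2787; Δ=(80.3978−60.4388)/(164.5600−106.0800)=0.3413; B=V−Δ·S=22.8624
Root portfolio cost Δ·136+B reproduces V0=69.2787.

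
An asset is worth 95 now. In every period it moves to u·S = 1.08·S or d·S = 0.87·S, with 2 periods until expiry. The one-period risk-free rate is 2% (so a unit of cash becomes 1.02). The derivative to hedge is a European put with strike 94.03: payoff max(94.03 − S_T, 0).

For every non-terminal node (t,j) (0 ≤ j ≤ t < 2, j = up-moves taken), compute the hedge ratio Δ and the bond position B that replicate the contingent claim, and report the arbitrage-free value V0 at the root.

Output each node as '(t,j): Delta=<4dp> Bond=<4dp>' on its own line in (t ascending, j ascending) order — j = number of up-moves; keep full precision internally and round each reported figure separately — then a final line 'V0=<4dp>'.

Since d<R<u, set p* = (R−d)/(u−d) = 0.7143; price each node as the discounted p*-expectation of its children.
Terminal payoffs: V(2,0)=22.1245, V(2,1)=4.7680, V(2,2)=0.0000
(1,0): S=82.6500. Δ = (V_up−V_dn)/(S_up−S_dn) = (4.7680−22.1245)/(89.2620−71.9055) = -1.0000. V = [p*·4.7680 + (1−p*)·22.1245]/1.02 = 9.5363. B = V − Δ·S = 92.1863.
(1,1): S=102.6000. Δ = (V_up−V_dn)/(S_up−S_dn) = (0.0000−4.7680)/(110.8080−89.2620) = -0.2213. V = [p*·0.0000 + (1−p*)·4.7680]/1.02 = 1.3356. B = V − Δ·S = 24.0403.
(0,0): S=95.0000. Δ = (V_up−V_dn)/(S_up−S_dn) = (1.3356−9.5363)/(102.6000−82.6500) = -0.4111. V = [p*·1.3356 + (1−p*)·9.5363]/1.02 = 3.6065. B = V − Δ·S = 42.6575.
Check: Δ(0,0)·S0 + B(0,0) = 3.6065 = V0.

(0,0): Delta=-0.4111 Bond=42.6575
(1,0): Delta=-1.0000 Bond=92.1863
(1,1): Delta=-0.2213 Bond=24.0403
V0=3.6065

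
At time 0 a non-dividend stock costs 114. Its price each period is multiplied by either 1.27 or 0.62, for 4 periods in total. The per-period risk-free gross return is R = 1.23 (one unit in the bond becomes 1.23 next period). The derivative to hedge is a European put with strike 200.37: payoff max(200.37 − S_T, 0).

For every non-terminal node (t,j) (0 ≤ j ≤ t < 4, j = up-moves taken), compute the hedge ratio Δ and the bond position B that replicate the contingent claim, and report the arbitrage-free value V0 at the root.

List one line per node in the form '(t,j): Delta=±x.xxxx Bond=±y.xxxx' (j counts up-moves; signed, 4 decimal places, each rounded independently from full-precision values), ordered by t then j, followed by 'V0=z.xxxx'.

(0,0): Delta=-0.4234 Bond=54.4083
(1,0): Delta=-1.0000 Bond=107.6756
(1,1): Delta=-0.4050 Bond=64.2498
(2,0): Delta=-1.0000 Bond=132.4410
(2,1): Delta=-1.0000 Bond=132.4410
(2,2): Delta=-0.3859 Bond=75.5247
(3,0): Delta=-1.0000 Bond=162.9024
(3,1): Delta=-1.0000 Bond=162.9024
(3,2): Delta=-1.0000 Bond=162.9024
(3,3): Delta=-0.3662 Bond=88.3048
V0=6.1396

Risk-neutral probability p* = (R−d)/(u−d) = (1.23−0.62)/(1.27−0.62) = 0.9385.
At expiry t=4: V(4,0)=183.5250, V(4,1)=165.8649, V(4,2)=129.6901, V(4,3)=55.5903, V(4,4)=0.0000
Node (3,0) S=27.1694: V=(p*·165.8649+(1−p*)·183.5250)/1.23=135.7330; Δ=(165.8649−183.5250)/(34.5051−16.8450)=-1.0000; B=V−Δ·S=162.9024
Node (3,1) S=55.6534: V=(p*·129.6901+(1−p*)·165.8649)/1.23=107.2490; Δ=(129.6901−165.8649)/(70.6799−34.5051)=-1.0000; B=V−Δ·S=162.9024
Node (3,2) S=113.9998: V=(p*·55.5903+(1−p*)·129.6901)/1.23=48.9027; Δ=(55.5903−129.6901)/(144.7797−70.6799)=-1.0000; B=V−Δ·S=162.9024
Node (3,3) S=233.5157: V=(p*·0.0000+(1−p*)·55.5903)/1.23=2.7813; Δ=(0.0000−55.5903)/(296.5649−144.7797)=-0.3662; B=V−Δ·S=88.3048
Node (2,0) S=43.8216: V=(p*·107.2490+(1−p*)·135.7330)/1.23=88.6194; Δ=(107.2490−135.7330)/(55.6534−27.1694)=-1.0000; B=V−Δ·S=132.4410
Node (2,1) S=89.7636: V=(p*·48.9027+(1−p*)·107.2490)/1.23=42.6774; Δ=(48.9027−107.2490)/(113.9998−55.6534)=-1.0000; B=V−Δ·S=132.4410
Node (2,2) S=183.8706: V=(p*·2.7813+(1−p*)·48.9027)/1.23=4.5687; Δ=(2.7813−48.9027)/(233.5157−113.9998)=-0.3859; B=V−Δ·S=75.5247
Node (1,0) S=70.6800: V=(p*·42.6774+(1−p*)·88.6194)/1.23=36.9956; Δ=(42.6774−88.6194)/(89.7636−43.8216)=-1.0000; B=V−Δ·S=107.6756
Node (1,1) S=144.7800: V=(p*·4.5687+(1−p*)·42.6774)/1.23=5.6210; Δ=(4.5687−42.6774)/(183.8706−89.7636)=-0.4050; B=V−Δ·S=64.2498
Node (0,0) S=114.0000: V=(p*·5.6210+(1−p*)·36.9956)/1.23=6.1396; Δ=(5.6210−36.9956)/(144.7800−70.6800)=-0.4234; B=V−Δ·S=54.4083
Each (Δ,B) replicates both successor values, so the strategy is self-financing and V0 is arbitrage-free.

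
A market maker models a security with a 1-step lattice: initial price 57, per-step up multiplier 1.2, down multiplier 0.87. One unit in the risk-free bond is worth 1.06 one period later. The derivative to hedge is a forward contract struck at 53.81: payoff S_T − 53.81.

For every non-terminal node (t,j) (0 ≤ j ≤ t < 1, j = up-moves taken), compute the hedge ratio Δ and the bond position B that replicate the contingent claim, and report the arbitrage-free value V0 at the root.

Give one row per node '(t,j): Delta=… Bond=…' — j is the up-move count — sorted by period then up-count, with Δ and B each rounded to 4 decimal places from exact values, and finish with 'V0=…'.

(0,0): Delta=1.0000 Bond=-50.7642
V0=6.2358

Risk-neutral probability p* = (R−d)/(u−d) = (1.06−0.87)/(1.2−0.87) = 0.5758.
At expiry t=1: V(1,0)=-4.2200, V(1,1)=14.5900
(0,0): S=57.0000. Δ = (V_up−V_dn)/(S_up−S_dn) = (14.5900−-4.2200)/(68.4000−49.5900) = 1.0000. V = [p*·14.5900 + (1−p*)·-4.2200]/1.06 = 6.2358. B = V − Δ·S = -50.7642.
The time-0 hedge costs 6.2358, which is the no-arbitrage price.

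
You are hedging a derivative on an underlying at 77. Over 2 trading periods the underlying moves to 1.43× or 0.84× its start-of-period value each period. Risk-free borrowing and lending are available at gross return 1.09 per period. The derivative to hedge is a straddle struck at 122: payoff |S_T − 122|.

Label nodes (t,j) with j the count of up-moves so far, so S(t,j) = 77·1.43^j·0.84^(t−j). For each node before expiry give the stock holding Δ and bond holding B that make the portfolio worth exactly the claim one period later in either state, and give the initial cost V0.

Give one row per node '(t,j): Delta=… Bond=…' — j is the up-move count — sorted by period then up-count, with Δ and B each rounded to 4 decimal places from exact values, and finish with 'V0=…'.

No-arbitrage ⇒ martingale measure with p* = (R−d)/(u−d) = 0.4237.
Terminal values V(2,·): V(2,0)=67.6688, V(2,1)=29.5076, V(2,2)=35.4573
Node (1,0) S=64.6800: V=(p*·29.5076+(1−p*)·67.6688)/1.09=47.2466; Δ=(29.5076−67.6688)/(92.4924−54.3312)=-1.0000; B=V−Δ·S=111.9266
Node (1,1) S=110.1100: V=(p*·35.4573+(1−p*)·29.5076)/1.09=29.3841; Δ=(35.4573−29.5076)/(157.4573−92.4924)=0.0916; B=V−Δ·S=19.2999
Node (0,0) S=77.0000: V=(p*·29.3841+(1−p*)·47.2466)/1.09=36.4016; Δ=(29.3841−47.2466)/(110.1100−64.6800)=-0.3932; B=V−Δ·S=66.6770
Check: Δ(0,0)·S0 + B(0,0) = 36.4016 = V0.

(0,0): Delta=-0.3932 Bond=66.6770
(1,0): Delta=-1.0000 Bond=111.9266
(1,1): Delta=0.0916 Bond=19.2999
V0=36.4016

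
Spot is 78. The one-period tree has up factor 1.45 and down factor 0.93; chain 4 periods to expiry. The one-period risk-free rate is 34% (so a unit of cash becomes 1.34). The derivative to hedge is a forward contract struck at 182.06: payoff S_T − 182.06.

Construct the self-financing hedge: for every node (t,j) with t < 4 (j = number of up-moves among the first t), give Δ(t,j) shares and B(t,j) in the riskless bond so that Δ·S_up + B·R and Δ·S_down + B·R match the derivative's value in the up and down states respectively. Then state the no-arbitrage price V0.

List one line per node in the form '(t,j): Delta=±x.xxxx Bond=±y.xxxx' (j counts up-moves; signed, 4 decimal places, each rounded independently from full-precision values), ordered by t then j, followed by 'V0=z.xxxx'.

No-arbitrage ⇒ martingale measure with p* = (R−d)/(u−d) = 0.7885.
Terminal payoffs: V(4,0)=-123.7119, V(4,1)=-91.0872, V(4,2)=-40.2207, V(4,3)=39.0873, V(4,4)=162.7395
  t=3,j=0: stock 62.7398 → up 90.9728 (V=-91.0872), down 58.3481 (V=-123.7119). Price -73.1258; hedge Δ=1.0000, bond B=-135.8657.
  t=3,j=1: stock 97.8202 → up 141.8393 (V=-40.2207), down 90.9728 (V=-91.0872). Price -38.0455; hedge Δ=1.0000, bond B=-135.8657.
  t=3,j=2: stock 152.5154 → up 221.1473 (V=39.0873), down 141.8393 (V=-40.2207). Price 16.6497; hedge Δ=1.0000, bond B=-135.8657.
  t=3,j=3: stock 237.7927 → up 344.7995 (V=162.7395), down 221.1473 (V=39.0873). Price 101.9271; hedge Δ=1.0000, bond B=-135.8657.
  t=2,j=0: stock 67.4622 → up 97.8202 (V=-38.0455), down 62.7398 (V=-73.1258). Price -33.9301; hedge Δ=1.0000, bond B=-101.3923.
  t=2,j=1: stock 105.1830 → up 152.5154 (V=16.6497), down 97.8202 (V=-38.0455). Price 3.7907; hedge Δ=1.0000, bond B=-101.3923.
  t=2,j=2: stock 163.9950 → up 237.7928 (V=101.9271), down 152.5154 (V=16.6497). Price 62.6027; hedge Δ=1.0000, bond B=-101.3923.
  t=1,j=0: stock 72.5400 → up 105.1830 (V=3.7907), down 67.4622 (V=-33.9301). Price -3.1259; hedge Δ=1.0000, bond B=-75.6659.
  t=1,j=1: stock 113.1000 → up 163.9950 (V=62.6027), down 105.1830 (V=3.7907). Price 37.4341; hedge Δ=1.0000, bond B=-75.6659.
  t=0,j=0: stock 78.0000 → up 113.1000 (V=37.4341), down 72.5400 (V=-3.1259). Price 21.5329; hedge Δ=1.0000, bond B=-56.4671.
Each (Δ,B) replicates both successor values, so the strategy is self-financing and V0 is arbitrage-free.

(0,0): Delta=1.0000 Bond=-56.4671
(1,0): Delta=1.0000 Bond=-75.6659
(1,1): Delta=1.0000 Bond=-75.6659
(2,0): Delta=1.0000 Bond=-101.3923
(2,1): Delta=1.0000 Bond=-101.3923
(2,2): Delta=1.0000 Bond=-101.3923
(3,0): Delta=1.0000 Bond=-135.8657
(3,1): Delta=1.0000 Bond=-135.8657
(3,2): Delta=1.0000 Bond=-135.8657
(3,3): Delta=1.0000 Bond=-135.8657
V0=21.5329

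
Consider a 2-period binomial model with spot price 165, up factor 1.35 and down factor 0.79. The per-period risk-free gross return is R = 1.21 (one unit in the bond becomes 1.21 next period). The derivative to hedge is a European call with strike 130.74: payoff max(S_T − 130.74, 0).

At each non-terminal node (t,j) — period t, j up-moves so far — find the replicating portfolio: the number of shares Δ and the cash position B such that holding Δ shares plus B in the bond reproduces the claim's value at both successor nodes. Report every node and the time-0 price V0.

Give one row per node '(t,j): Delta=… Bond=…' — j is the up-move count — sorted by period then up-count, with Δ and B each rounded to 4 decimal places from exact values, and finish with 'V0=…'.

The replicating-portfolio and risk-neutral prices coincide; use p* = (1.21−0.79)/(1.35−0.79) = 0.7500 for the latter.
Payoff layer (t=2): V(2,0)=0.0000, V(2,1)=45.2325, V(2,2)=169.9725
  t=1,j=0: stock 130.3500 → up 175.9725 (V=45.2325), down 102.9765 (V=0.0000). Price 28.0367; hedge Δ=0.6197, bond B=-52.7356.
  t=1,j=1: stock 222.7500 → up 300.7125 (V=169.9725), down 175.9725 (V=45.2325). Price 114.7004; hedge Δ=1.0000, bond B=-108.0496.
  t=0,j=0: stock 165.0000 → up 222.7500 (V=114.7004), down 130.3500 (V=28.0367). Price 76.8880; hedge Δ=0.9379, bond B=-77.8687.
Self-financing check: at every node Δ·S+B equals the discounted successor values.

(0,0): Delta=0.9379 Bond=-77.8687
(1,0): Delta=0.6197 Bond=-52.7356
(1,1): Delta=1.0000 Bond=-108.0496
V0=76.8880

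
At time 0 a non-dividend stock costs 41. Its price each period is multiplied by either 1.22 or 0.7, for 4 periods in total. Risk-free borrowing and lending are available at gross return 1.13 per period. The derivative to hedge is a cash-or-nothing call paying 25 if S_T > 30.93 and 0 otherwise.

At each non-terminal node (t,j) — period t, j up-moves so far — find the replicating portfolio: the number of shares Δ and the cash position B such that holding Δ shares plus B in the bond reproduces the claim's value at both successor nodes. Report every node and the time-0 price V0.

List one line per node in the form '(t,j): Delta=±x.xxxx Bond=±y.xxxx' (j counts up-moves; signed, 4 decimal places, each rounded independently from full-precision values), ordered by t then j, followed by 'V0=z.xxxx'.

No-arbitrage ⇒ martingale measure with p* = (R−d)/(u−d) = 0.8269.
Terminal payoffs: V(4,0)=0.0000, V(4,1)=0.0000, V(4,2)=0.0000, V(4,3)=25.0000, V(4,4)=25.0000
  t=3,j=0: stock 14.0630 → up 17.1569 (V=0.0000), down 9.8441 (V=0.0000). Price 0.0000; hedge Δ=0.0000, bond B=0.0000.
  t=3,j=1: stock 24.5098 → up 29.9020 (V=0.0000), down 17.1569 (V=0.0000). Price 0.0000; hedge Δ=0.0000, bond B=0.0000.
  t=3,j=2: stock 42.7171 → up 52.1148 (V=25.0000), down 29.9020 (V=0.0000). Price 18.2948; hedge Δ=1.1255, bond B=-29.7822.
  t=3,j=3: stock 74.4498 → up 90.8287 (V=25.0000), down 52.1148 (V=25.0000). Price 22.1239; hedge Δ=0.0000, bond B=22.1239.
  t=2,j=0: stock 20.0900 → up 24.5098 (V=0.0000), down 14.0630 (V=0.0000). Price 0.0000; hedge Δ=0.0000, bond B=0.0000.
  t=2,j=1: stock 35.0140 → up 42.7171 (V=18.2948), down 24.5098 (V=0.0000). Price 13.3879; hedge Δ=1.0048, bond B=-21.7943.
  t=2,j=2: stock 61.0244 → up 74.4498 (V=22.1239), down 42.7171 (V=18.2948). Price 18.9922; hedge Δ=0.1207, bond B=11.6285.
  t=1,j=0: stock 28.7000 → up 35.0140 (V=13.3879), down 20.0900 (V=0.0000). Price 9.7972; hedge Δ=0.8971, bond B=-15.9489.
  t=1,j=1: stock 50.0200 → up 61.0244 (V=18.9922), down 35.0140 (V=13.3879). Price 15.9489; hedge Δ=0.2155, bond B=5.1715.
  t=0,j=0: stock 41.0000 → up 50.0200 (V=15.9489), down 28.7000 (V=9.7972). Price 13.1718; hedge Δ=0.2885, bond B=1.3416.
Check: Δ(0,0)·S0 + B(0,0) = 13.1718 = V0.

(0,0): Delta=0.2885 Bond=1.3416
(1,0): Delta=0.8971 Bond=-15.9489
(1,1): Delta=0.2155 Bond=5.1715
(2,0): Delta=0.0000 Bond=0.0000
(2,1): Delta=1.0048 Bond=-21.7943
(2,2): Delta=0.1207 Bond=11.6285
(3,0): Delta=0.0000 Bond=0.0000
(3,1): Delta=0.0000 Bond=0.0000
(3,2): Delta=1.1255 Bond=-29.7822
(3,3): Delta=0.0000 Bond=22.1239
V0=13.1718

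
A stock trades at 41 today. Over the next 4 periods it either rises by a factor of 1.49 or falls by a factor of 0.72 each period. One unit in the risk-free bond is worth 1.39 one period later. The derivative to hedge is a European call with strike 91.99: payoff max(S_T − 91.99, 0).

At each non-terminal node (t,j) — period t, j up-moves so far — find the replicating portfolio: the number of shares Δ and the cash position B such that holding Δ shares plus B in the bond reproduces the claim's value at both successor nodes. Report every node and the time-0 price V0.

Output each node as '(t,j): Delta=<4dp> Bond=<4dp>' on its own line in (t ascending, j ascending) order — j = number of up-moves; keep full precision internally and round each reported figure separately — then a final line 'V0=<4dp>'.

(0,0): Delta=0.8312 Bond=-16.6526
(1,0): Delta=0.0976 Bond=-1.4922
(1,1): Delta=0.8841 Bond=-26.3791
(2,0): Delta=0.0000 Bond=0.0000
(2,1): Delta=0.1046 Bond=-2.3838
(2,2): Delta=0.9403 Bond=-41.7839
(3,0): Delta=0.0000 Bond=0.0000
(3,1): Delta=0.0000 Bond=0.0000
(3,2): Delta=0.1122 Bond=-3.8080
(3,3): Delta=1.0000 Bond=-66.1799
V0=17.4247

No-arbitrage ⇒ martingale measure with p* = (R−d)/(u−d) = 0.8701.
Terminal values V(4,·): V(4,0)=0.0000, V(4,1)=0.0000, V(4,2)=0.0000, V(4,3)=5.6607, V(4,4)=110.0926
  t=3,j=0: stock 15.3032 → up 22.8017 (V=0.0000), down 11.0183 (V=0.0000). Price 0.0000; hedge Δ=0.0000, bond B=0.0000.
  t=3,j=1: stock 31.6691 → up 47.1869 (V=0.0000), down 22.8017 (V=0.0000). Price 0.0000; hedge Δ=0.0000, bond B=0.0000.
  t=3,j=2: stock 65.5374 → up 97.6507 (V=5.6607), down 47.1869 (V=0.0000). Price 3.5435; hedge Δ=0.1122, bond B=-3.8080.
  t=3,j=3: stock 135.6259 → up 202.0826 (V=110.0926), down 97.6507 (V=5.6607). Price 69.4461; hedge Δ=1.0000, bond B=-66.1799.
  t=2,j=0: stock 21.2544 → up 31.6691 (V=0.0000), down 15.3032 (V=0.0000). Price 0.0000; hedge Δ=0.0000, bond B=0.0000.
  t=2,j=1: stock 43.9848 → up 65.5374 (V=3.5435), down 31.6691 (V=0.0000). Price 2.2182; hedge Δ=0.1046, bond B=-2.3838.
  t=2,j=2: stock 91.0241 → up 135.6259 (V=69.4461), down 65.5374 (V=3.5435). Price 43.8038; hedge Δ=0.9403, bond B=-41.7839.
  t=1,j=0: stock 29.5200 → up 43.9848 (V=2.2182), down 21.2544 (V=0.0000). Price 1.3886; hedge Δ=0.0976, bond B=-1.4922.
  t=1,j=1: stock 61.0900 → up 91.0241 (V=43.8038), down 43.9848 (V=2.2182). Price 27.6281; hedge Δ=0.8841, bond B=-26.3791.
  t=0,j=0: stock 41.0000 → up 61.0900 (V=27.6281), down 29.5200 (V=1.3886). Price 17.4247; hedge Δ=0.8312, bond B=-16.6526.
Each (Δ,B) replicates both successor values, so the strategy is self-financing and V0 is arbitrage-free.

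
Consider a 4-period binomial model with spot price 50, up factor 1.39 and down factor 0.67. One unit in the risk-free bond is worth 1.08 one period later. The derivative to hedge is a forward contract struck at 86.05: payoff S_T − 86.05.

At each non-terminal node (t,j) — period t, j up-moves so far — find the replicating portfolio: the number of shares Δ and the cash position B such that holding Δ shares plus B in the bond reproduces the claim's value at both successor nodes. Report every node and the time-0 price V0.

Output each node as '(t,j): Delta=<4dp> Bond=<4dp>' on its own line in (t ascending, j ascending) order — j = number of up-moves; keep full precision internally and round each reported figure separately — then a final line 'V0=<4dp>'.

No-arbitrage ⇒ martingale measure with p* = (R−d)/(u−d) = 0.5694.
Terminal payoffs: V(4,0)=-75.9744, V(4,1)=-65.1470, V(4,2)=-42.6840, V(4,3)=3.9182, V(4,4)=100.6005
(3,0): S=15.0382. Δ = (V_up−V_dn)/(S_up−S_dn) = (-65.1470−-75.9744)/(20.9030−10.0756) = 1.0000. V = [p*·-65.1470 + (1−p*)·-75.9744]/1.08 = -64.6378. B = V − Δ·S = -79.6759.
(3,1): S=31.1986. Δ = (V_up−V_dn)/(S_up−S_dn) = (-42.6840−-65.1470)/(43.3660−20.9030) = 1.0000. V = [p*·-42.6840 + (1−p*)·-65.1470]/1.08 = -48.4774. B = V − Δ·S = -79.6759.
(3,2): S=64.7253. Δ = (V_up−V_dn)/(S_up−S_dn) = (3.9182−-42.6840)/(89.9682−43.3660) = 1.0000. V = [p*·3.9182 + (1−p*)·-42.6840]/1.08 = -14.9506. B = V − Δ·S = -79.6759.
(3,3): S=134.2809. Δ = (V_up−V_dn)/(S_up−S_dn) = (100.6005−3.9182)/(186.6505−89.9682) = 1.0000. V = [p*·100.6005 + (1−p*)·3.9182]/1.08 = 54.6050. B = V − Δ·S = -79.6759.
(2,0): S=22.4450. Δ = (V_up−V_dn)/(S_up−S_dn) = (-48.4774−-64.6378)/(31.1986−15.0382) = 1.0000. V = [p*·-48.4774 + (1−p*)·-64.6378]/1.08 = -51.3290. B = V − Δ·S = -73.7740.
(2,1): S=46.5650. Δ = (V_up−V_dn)/(S_up−S_dn) = (-14.9506−-48.4774)/(64.7254−31.1986) = 1.0000. V = [p*·-14.9506 + (1−p*)·-48.4774]/1.08 = -27.2090. B = V − Δ·S = -73.7740.
(2,2): S=96.6050. Δ = (V_up−V_dn)/(S_up−S_dn) = (54.6050−-14.9506)/(134.2809−64.7253) = 1.0000. V = [p*·54.6050 + (1−p*)·-14.9506]/1.08 = 22.8310. B = V − Δ·S = -73.7740.
(1,0): S=33.5000. Δ = (V_up−V_dn)/(S_up−S_dn) = (-27.2090−-51.3290)/(46.5650−22.4450) = 1.0000. V = [p*·-27.2090 + (1−p*)·-51.3290]/1.08 = -34.8093. B = V − Δ·S = -68.3093.
(1,1): S=69.5000. Δ = (V_up−V_dn)/(S_up−S_dn) = (22.8310−-27.2090)/(96.6050−46.5650) = 1.0000. V = [p*·22.8310 + (1−p*)·-27.2090]/1.08 = 1.1907. B = V − Δ·S = -68.3093.
(0,0): S=50.0000. Δ = (V_up−V_dn)/(S_up−S_dn) = (1.1907−-34.8093)/(69.5000−33.5000) = 1.0000. V = [p*·1.1907 + (1−p*)·-34.8093]/1.08 = -13.2493. B = V − Δ·S = -63.2493.
The time-0 hedge costs -13.2493, which is the no-arbitrage price.

(0,0): Delta=1.0000 Bond=-63.2493
(1,0): Delta=1.0000 Bond=-68.3093
(1,1): Delta=1.0000 Bond=-68.3093
(2,0): Delta=1.0000 Bond=-73.7740
(2,1): Delta=1.0000 Bond=-73.7740
(2,2): Delta=1.0000 Bond=-73.7740
(3,0): Delta=1.0000 Bond=-79.6759
(3,1): Delta=1.0000 Bond=-79.6759
(3,2): Delta=1.0000 Bond=-79.6759
(3,3): Delta=1.0000 Bond=-79.6759
V0=-13.2493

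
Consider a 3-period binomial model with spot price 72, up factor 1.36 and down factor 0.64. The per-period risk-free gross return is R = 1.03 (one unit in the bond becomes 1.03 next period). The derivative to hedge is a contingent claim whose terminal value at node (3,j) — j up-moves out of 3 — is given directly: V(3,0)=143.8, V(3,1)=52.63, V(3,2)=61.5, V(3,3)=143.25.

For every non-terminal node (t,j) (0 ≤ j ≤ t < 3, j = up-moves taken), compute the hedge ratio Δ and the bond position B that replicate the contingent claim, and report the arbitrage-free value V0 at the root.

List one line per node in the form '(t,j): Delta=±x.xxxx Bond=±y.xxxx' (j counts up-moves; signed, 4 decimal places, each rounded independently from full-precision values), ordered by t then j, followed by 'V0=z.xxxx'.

(0,0): Delta=0.1680 Bond=60.5578
(1,0): Delta=-1.0822 Bond=119.9819
(1,1): Delta=0.6658 Bond=13.6297
(2,0): Delta=-4.2937 Bond=218.2913
(2,1): Delta=0.1966 Bond=43.4423
(2,2): Delta=0.8526 Bond=-10.8414
V0=72.6516

Under the risk-neutral measure, an up-move has probability p* = (R−d)/(u−d) = 0.5417 and values discount at R = 1.03.
Terminal payoffs: V(3,0)=143.8000, V(3,1)=52.6300, V(3,2)=61.5000, V(3,3)=143.2500
  t=2,j=0: stock 29.4912 → up 40.1080 (V=52.6300), down 18.8744 (V=143.8000). Price 91.6663; hedge Δ=-4.2937, bond B=218.2913.
  t=2,j=1: stock 62.6688 → up 85.2296 (V=61.5000), down 40.1080 (V=52.6300). Price 55.7617; hedge Δ=0.1966, bond B=43.4423.
  t=2,j=2: stock 133.1712 → up 181.1128 (V=143.2500), down 85.2296 (V=61.5000). Price 102.7002; hedge Δ=0.8526, bond B=-10.8414.
  t=1,j=0: stock 46.0800 → up 62.6688 (V=55.7617), down 29.4912 (V=91.6663). Price 70.1145; hedge Δ=-1.0822, bond B=119.9819.
  t=1,j=1: stock 97.9200 → up 133.1712 (V=102.7002), down 62.6688 (V=55.7617). Price 78.8221; hedge Δ=0.6658, bond B=13.6297.
  t=0,j=0: stock 72.0000 → up 97.9200 (V=78.8221), down 46.0800 (V=70.1145). Price 72.6516; hedge Δ=0.1680, bond B=60.5578.
Each (Δ,B) replicates both successor values, so the strategy is self-financing and V0 is arbitrage-free.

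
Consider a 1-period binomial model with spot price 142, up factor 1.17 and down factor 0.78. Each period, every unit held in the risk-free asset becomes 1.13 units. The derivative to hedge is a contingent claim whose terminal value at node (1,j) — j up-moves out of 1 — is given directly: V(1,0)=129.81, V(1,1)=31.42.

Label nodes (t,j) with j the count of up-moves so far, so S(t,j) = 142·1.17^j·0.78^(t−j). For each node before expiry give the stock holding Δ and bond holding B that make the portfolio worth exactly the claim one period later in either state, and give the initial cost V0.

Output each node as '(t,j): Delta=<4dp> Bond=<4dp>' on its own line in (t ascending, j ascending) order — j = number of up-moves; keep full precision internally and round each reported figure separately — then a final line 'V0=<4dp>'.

(0,0): Delta=-1.7766 Bond=289.0177
V0=36.7356

The replicating-portfolio and risk-neutral prices coincide; use p* = (1.13−0.78)/(1.17−0.78) = 0.8974 for the latter.
Terminal payoffs: V(1,0)=129.8100, V(1,1)=31.4200
(0,0): S=142.0000. Δ = (V_up−V_dn)/(S_up−S_dn) = (31.4200−129.8100)/(166.1400−110.7600) = -1.7766. V = [p*·31.4200 + (1−p*)·129.8100]/1.13 = 36.7356. B = V − Δ·S = 289.0177.
Each (Δ,B) replicates both successor values, so the strategy is self-financing and V0 is arbitrage-free.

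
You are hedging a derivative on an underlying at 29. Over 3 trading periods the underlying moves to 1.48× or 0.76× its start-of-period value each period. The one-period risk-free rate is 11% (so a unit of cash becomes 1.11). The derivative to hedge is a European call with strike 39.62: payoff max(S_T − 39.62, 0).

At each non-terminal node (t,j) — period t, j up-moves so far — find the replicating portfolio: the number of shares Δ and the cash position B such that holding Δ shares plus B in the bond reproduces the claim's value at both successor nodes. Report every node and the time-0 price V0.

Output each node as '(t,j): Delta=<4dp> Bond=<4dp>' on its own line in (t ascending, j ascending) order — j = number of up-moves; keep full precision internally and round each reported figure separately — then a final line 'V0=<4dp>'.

The replicating-portfolio and risk-neutral prices coincide; use p* = (1.11−0.76)/(1.48−0.76) = 0.4861 for the latter.
Terminal payoffs: V(3,0)=0.0000, V(3,1)=0.0000, V(3,2)=8.6564, V(3,3)=54.3920
  t=2,j=0: stock 16.7504 → up 24.7906 (V=0.0000), down 12.7303 (V=0.0000). Price 0.0000; hedge Δ=0.0000, bond B=0.0000.
  t=2,j=1: stock 32.6192 → up 48.2764 (V=8.6564), down 24.7906 (V=0.0000). Price 3.7910; hedge Δ=0.3686, bond B=-8.2318.
  t=2,j=2: stock 63.5216 → up 94.0120 (V=54.3920), down 48.2764 (V=8.6564). Price 27.8279; hedge Δ=1.0000, bond B=-35.6937.
  t=1,j=0: stock 22.0400 → up 32.6192 (V=3.7910), down 16.7504 (V=0.0000). Price 1.6602; hedge Δ=0.2389, bond B=-3.6050.
  t=1,j=1: stock 42.9200 → up 63.5216 (V=27.8279), down 32.6192 (V=3.7910). Price 13.9420; hedge Δ=0.7778, bond B=-19.4427.
  t=0,j=0: stock 29.0000 → up 42.9200 (V=13.9420), down 22.0400 (V=1.6602). Price 6.8743; hedge Δ=0.5882, bond B=-10.1837.
Check: Δ(0,0)·S0 + B(0,0) = 6.8743 = V0.

(0,0): Delta=0.5882 Bond=-10.1837
(1,0): Delta=0.2389 Bond=-3.6050
(1,1): Delta=0.7778 Bond=-19.4427
(2,0): Delta=0.0000 Bond=0.0000
(2,1): Delta=0.3686 Bond=-8.2318
(2,2): Delta=1.0000 Bond=-35.6937
V0=6.8743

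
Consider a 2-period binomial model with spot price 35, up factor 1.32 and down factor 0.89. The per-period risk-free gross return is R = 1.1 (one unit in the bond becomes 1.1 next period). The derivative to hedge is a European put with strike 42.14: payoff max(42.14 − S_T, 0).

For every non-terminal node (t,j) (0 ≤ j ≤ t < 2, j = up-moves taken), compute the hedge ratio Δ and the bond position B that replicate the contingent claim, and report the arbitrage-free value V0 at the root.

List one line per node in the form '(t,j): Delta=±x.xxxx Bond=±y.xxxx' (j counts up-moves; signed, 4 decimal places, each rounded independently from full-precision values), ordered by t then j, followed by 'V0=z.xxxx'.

Under the risk-neutral measure, an up-move has probability p* = (R−d)/(u−d) = 0.4884 and values discount at R = 1.1.
Terminal payoffs: V(2,0)=14.4165, V(2,1)=1.0220, V(2,2)=0.0000
Node (1,0) S=31.1500: V=(p*·1.0220+(1−p*)·14.4165)/1.1=7.1591; Δ=(1.0220−14.4165)/(41.1180−27.7235)=-1.0000; B=V−Δ·S=38.3091
Node (1,1) S=46.2000: V=(p*·0.0000+(1−p*)·1.0220)/1.1=0.4753; Δ=(0.0000−1.0220)/(60.9840−41.1180)=-0.0514; B=V−Δ·S=2.8521
Node (0,0) S=35.0000: V=(p*·0.4753+(1−p*)·7.1591)/1.1=3.5409; Δ=(0.4753−7.1591)/(46.2000−31.1500)=-0.4441; B=V−Δ·S=19.0844
The time-0 hedge costs 3.5409, which is the no-arbitrage price.

(0,0): Delta=-0.4441 Bond=19.0844
(1,0): Delta=-1.0000 Bond=38.3091
(1,1): Delta=-0.0514 Bond=2.8521
V0=3.5409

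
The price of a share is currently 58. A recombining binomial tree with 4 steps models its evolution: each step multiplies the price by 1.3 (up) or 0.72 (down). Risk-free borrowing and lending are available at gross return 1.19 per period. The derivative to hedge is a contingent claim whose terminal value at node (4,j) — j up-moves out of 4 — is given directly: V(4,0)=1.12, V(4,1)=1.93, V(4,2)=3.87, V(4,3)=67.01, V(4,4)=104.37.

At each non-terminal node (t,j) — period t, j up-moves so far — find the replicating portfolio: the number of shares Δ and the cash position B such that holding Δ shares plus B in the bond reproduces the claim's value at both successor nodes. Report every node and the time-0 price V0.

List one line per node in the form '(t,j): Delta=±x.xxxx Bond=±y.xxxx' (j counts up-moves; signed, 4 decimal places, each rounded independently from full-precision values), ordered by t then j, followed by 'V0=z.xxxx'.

(0,0): Delta=0.7699 Bond=-8.4279
(1,0): Delta=1.2271 Bond=-29.1195
(1,1): Delta=0.7107 Bond=-5.5612
(2,0): Delta=0.0832 Bond=-0.2584
(2,1): Delta=1.3753 Bond=-42.7018
(2,2): Delta=0.6245 Bond=1.8274
(3,0): Delta=0.0645 Bond=0.0962
(3,1): Delta=0.0856 Bond=-0.4019
(3,2): Delta=1.5425 Bond=-62.6140
(3,3): Delta=0.5055 Bond=17.3379
V0=36.2270

Since d<R<u, set p* = (R−d)/(u−d) = 0.8103; price each node as the discounted p*-expectation of its children.
Terminal payoffs: V(4,0)=1.1200, V(4,1)=1.9300, V(4,2)=3.8700, V(4,3)=67.0100, V(4,4)=104.3700
Node (3,0) S=21.6484: V=(p*·1.9300+(1−p*)·1.1200)/1.19=1.4928; Δ=(1.9300−1.1200)/(28.1429−15.5868)=0.0645; B=V−Δ·S=0.0962
Node (3,1) S=39.0874: V=(p*·3.8700+(1−p*)·1.9300)/1.19=2.9429; Δ=(3.8700−1.9300)/(50.8136−28.1429)=0.0856; B=V−Δ·S=-0.4019
Node (3,2) S=70.5744: V=(p*·67.0100+(1−p*)·3.8700)/1.19=46.2480; Δ=(67.0100−3.8700)/(91.7467−50.8136)=1.5425; B=V−Δ·S=-62.6140
Node (3,3) S=127.4260: V=(p*·104.3700+(1−p*)·67.0100)/1.19=81.7517; Δ=(104.3700−67.0100)/(165.6538−91.7467)=0.5055; B=V−Δ·S=17.3379
Node (2,0) S=30.0672: V=(p*·2.9429+(1−p*)·1.4928)/1.19=2.2419; Δ=(2.9429−1.4928)/(39.0874−21.6484)=0.0832; B=V−Δ·S=-0.2584
Node (2,1) S=54.2880: V=(p*·46.2480+(1−p*)·2.9429)/1.19=31.9622; Δ=(46.2480−2.9429)/(70.5744−39.0874)=1.3753; B=V−Δ·S=-42.7018
Node (2,2) S=98.0200: V=(p*·81.7517+(1−p*)·46.2480)/1.19=63.0405; Δ=(81.7517−46.2480)/(127.4260−70.5744)=0.6245; B=V−Δ·S=1.8274
Node (1,0) S=41.7600: V=(p*·31.9622+(1−p*)·2.2419)/1.19=22.1223; Δ=(31.9622−2.2419)/(54.2880−30.0672)=1.2271; B=V−Δ·S=-29.1195
Node (1,1) S=75.4000: V=(p*·63.0405+(1−p*)·31.9622)/1.19=48.0221; Δ=(63.0405−31.9622)/(98.0200−54.2880)=0.7107; B=V−Δ·S=-5.5612
Node (0,0) S=58.0000: V=(p*·48.0221+(1−p*)·22.1223)/1.19=36.2270; Δ=(48.0221−22.1223)/(75.4000−41.7600)=0.7699; B=V−Δ·S=-8.4279
Each (Δ,B) replicates both successor values, so the strategy is self-financing and V0 is arbitrage-free.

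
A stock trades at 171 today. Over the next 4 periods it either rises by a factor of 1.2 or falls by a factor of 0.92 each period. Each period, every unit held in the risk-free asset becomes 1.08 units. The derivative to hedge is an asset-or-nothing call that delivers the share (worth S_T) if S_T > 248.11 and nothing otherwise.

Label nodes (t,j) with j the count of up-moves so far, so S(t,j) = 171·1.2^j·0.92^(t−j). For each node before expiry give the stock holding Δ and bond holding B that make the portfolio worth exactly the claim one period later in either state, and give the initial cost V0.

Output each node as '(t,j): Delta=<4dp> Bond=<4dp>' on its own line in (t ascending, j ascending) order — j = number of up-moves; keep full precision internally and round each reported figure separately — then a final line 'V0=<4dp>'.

(0,0): Delta=2.1482 Bond=-275.6328
(1,0): Delta=1.7277 Bond=-231.5315
(1,1): Delta=2.3900 Bond=-347.2973
(2,0): Delta=0.0000 Bond=0.0000
(2,1): Delta=2.7211 Bond=-437.5946
(2,2): Delta=2.1995 Bond=-328.1959
(3,0): Delta=0.0000 Bond=0.0000
(3,1): Delta=0.0000 Bond=0.0000
(3,2): Delta=4.2857 Bond=-827.0537
(3,3): Delta=1.0000 Bond=0.0000
V0=91.7039

The replicating-portfolio and risk-neutral prices coincide; use p* = (1.08−0.92)/(1.2−0.92) = 0.5714 for the latter.
Payoff layer (t=4): V(4,0)=0.0000, V(4,1)=0.0000, V(4,2)=0.0000, V(4,3)=271.8490, V(4,4)=354.5856
  t=3,j=0: stock 133.1556 → up 159.7868 (V=0.0000), down 122.5032 (V=0.0000). Price 0.0000; hedge Δ=0.0000, bond B=0.0000.
  t=3,j=1: stock 173.6813 → up 208.4175 (V=0.0000), down 159.7868 (V=0.0000). Price 0.0000; hedge Δ=0.0000, bond B=0.0000.
  t=3,j=2: stock 226.5408 → up 271.8490 (V=271.8490), down 208.4175 (V=0.0000). Price 143.8354; hedge Δ=4.2857, bond B=-827.0537.
  t=3,j=3: stock 295.4880 → up 354.5856 (V=354.5856), down 271.8490 (V=271.8490). Price 295.4880; hedge Δ=1.0000, bond B=0.0000.
  t=2,j=0: stock 144.7344 → up 173.6813 (V=0.0000), down 133.1556 (V=0.0000). Price 0.0000; hedge Δ=0.0000, bond B=0.0000.
  t=2,j=1: stock 188.7840 → up 226.5408 (V=143.8354), down 173.6813 (V=0.0000). Price 76.1034; hedge Δ=2.7211, bond B=-437.5946.
  t=2,j=2: stock 246.2400 → up 295.4880 (V=295.4880), down 226.5408 (V=143.8354). Price 213.4204; hedge Δ=2.1995, bond B=-328.1959.
  t=1,j=0: stock 157.3200 → up 188.7840 (V=76.1034), down 144.7344 (V=0.0000). Price 40.2663; hedge Δ=1.7277, bond B=-231.5315.
  t=1,j=1: stock 205.2000 → up 246.2400 (V=213.4204), down 188.7840 (V=76.1034). Price 143.1206; hedge Δ=2.3900, bond B=-347.2973.
  t=0,j=0: stock 171.0000 → up 205.2000 (V=143.1206), down 157.3200 (V=40.2663). Price 91.7039; hedge Δ=2.1482, bond B=-275.6328.
The time-0 hedge costs 91.7039, which is the no-arbitrage price.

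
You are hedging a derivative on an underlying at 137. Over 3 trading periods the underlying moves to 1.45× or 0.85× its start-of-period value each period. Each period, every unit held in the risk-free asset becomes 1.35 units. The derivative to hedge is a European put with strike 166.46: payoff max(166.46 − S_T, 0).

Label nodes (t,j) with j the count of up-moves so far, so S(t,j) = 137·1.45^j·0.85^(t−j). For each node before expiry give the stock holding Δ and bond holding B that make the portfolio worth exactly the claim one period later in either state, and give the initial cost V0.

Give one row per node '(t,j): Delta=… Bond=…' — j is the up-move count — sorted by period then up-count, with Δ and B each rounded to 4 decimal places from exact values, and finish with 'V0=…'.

(0,0): Delta=-0.0535 Bond=8.1371
(1,0): Delta=-0.3076 Bond=40.5666
(1,1): Delta=-0.0238 Bond=5.0688
(2,0): Delta=-1.0000 Bond=123.3037
(2,1): Delta=-0.2264 Bond=41.0572
(2,2): Delta=0.0000 Bond=0.0000
V0=0.8023

The replicating-portfolio and risk-neutral prices coincide; use p* = (1.35−0.85)/(1.45−0.85) = 0.8333 for the latter.
Terminal values V(3,·): V(3,0)=82.3249, V(3,1)=22.9354, V(3,2)=0.0000, V(3,3)=0.0000
(2,0): S=98.9825. Δ = (V_up−V_dn)/(S_up−S_dn) = (22.9354−82.3249)/(143.5246−84.1351) = -1.0000. V = [p*·22.9354 + (1−p*)·82.3249]/1.35 = 24.3212. B = V − Δ·S = 123.3037.
(2,1): S=168.8525. Δ = (V_up−V_dn)/(S_up−S_dn) = (0.0000−22.9354)/(244.8361−143.5246) = -0.2264. V = [p*·0.0000 + (1−p*)·22.9354]/1.35 = 2.8315. B = V − Δ·S = 41.0572.
(2,2): S=288.0425. Δ = (V_up−V_dn)/(S_up−S_dn) = (0.0000−0.0000)/(417.6616−244.8361) = 0.0000. V = [p*·0.0000 + (1−p*)·0.0000]/1.35 = 0.0000. B = V − Δ·S = 0.0000.
(1,0): S=116.4500. Δ = (V_up−V_dn)/(S_up−S_dn) = (2.8315−24.3212)/(168.8525−98.9825) = -0.3076. V = [p*·2.8315 + (1−p*)·24.3212]/1.35 = 4.7505. B = V − Δ·S = 40.5666.
(1,1): S=198.6500. Δ = (V_up−V_dn)/(S_up−S_dn) = (0.0000−2.8315)/(288.0425−168.8525) = -0.0238. V = [p*·0.0000 + (1−p*)·2.8315]/1.35 = 0.3496. B = V − Δ·S = 5.0688.
(0,0): S=137.0000. Δ = (V_up−V_dn)/(S_up−S_dn) = (0.3496−4.7505)/(198.6500−116.4500) = -0.0535. V = [p*·0.3496 + (1−p*)·4.7505]/1.35 = 0.8023. B = V − Δ·S = 8.1371.
Each (Δ,B) replicates both successor values, so the strategy is self-financing and V0 is arbitrage-free.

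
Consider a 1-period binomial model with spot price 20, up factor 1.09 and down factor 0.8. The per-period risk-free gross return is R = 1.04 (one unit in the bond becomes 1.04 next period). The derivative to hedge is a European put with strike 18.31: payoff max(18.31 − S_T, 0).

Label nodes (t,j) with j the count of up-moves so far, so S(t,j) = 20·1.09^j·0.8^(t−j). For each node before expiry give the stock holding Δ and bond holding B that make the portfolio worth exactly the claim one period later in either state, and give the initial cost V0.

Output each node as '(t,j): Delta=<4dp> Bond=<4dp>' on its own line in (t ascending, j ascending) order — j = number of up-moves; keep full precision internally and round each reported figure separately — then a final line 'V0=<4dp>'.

(0,0): Delta=-0.3983 Bond=8.3485
V0=0.3830

The replicating-portfolio and risk-neutral prices coincide; use p* = (1.04−0.8)/(1.09−0.8) = 0.8276 for the latter.
Payoff layer (t=1): V(1,0)=2.3100, V(1,1)=0.0000
  t=0,j=0: stock 20.0000 → up 21.8000 (V=0.0000), down 16.0000 (V=2.3100). Price 0.3830; hedge Δ=-0.3983, bond B=8.3485.
The time-0 hedge costs 0.3830, which is the no-arbitrage price.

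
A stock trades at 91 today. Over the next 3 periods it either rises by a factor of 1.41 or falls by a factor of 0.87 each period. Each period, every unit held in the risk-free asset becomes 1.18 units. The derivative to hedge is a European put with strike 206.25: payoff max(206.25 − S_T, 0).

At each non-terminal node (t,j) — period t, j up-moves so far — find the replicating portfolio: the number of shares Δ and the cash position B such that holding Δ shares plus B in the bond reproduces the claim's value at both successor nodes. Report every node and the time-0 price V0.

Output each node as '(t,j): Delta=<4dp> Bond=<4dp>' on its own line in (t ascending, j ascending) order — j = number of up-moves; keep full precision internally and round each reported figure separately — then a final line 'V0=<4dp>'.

(0,0): Delta=-0.7647 Bond=109.7461
(1,0): Delta=-1.0000 Bond=148.1255
(1,1): Delta=-0.6570 Bond=115.6817
(2,0): Delta=-1.0000 Bond=174.7881
(2,1): Delta=-1.0000 Bond=174.7881
(2,2): Delta=-0.5000 Bond=108.1003
V0=40.1543

Under the risk-neutral measure, an up-move has probability p* = (R−d)/(u−d) = 0.5741 and values discount at R = 1.18.
Terminal values V(3,·): V(3,0)=146.3262, V(3,1)=109.1322, V(3,2)=48.8521, V(3,3)=0.0000
(2,0): S=68.8779. Δ = (V_up−V_dn)/(S_up−S_dn) = (109.1322−146.3262)/(97.1178−59.9238) = -1.0000. V = [p*·109.1322 + (1−p*)·146.3262]/1.18 = 105.9102. B = V − Δ·S = 174.7881.
(2,1): S=111.6297. Δ = (V_up−V_dn)/(S_up−S_dn) = (48.8521−109.1322)/(157.3979−97.1178) = -1.0000. V = [p*·48.8521 + (1−p*)·109.1322]/1.18 = 63.1584. B = V − Δ·S = 174.7881.
(2,2): S=180.9171. Δ = (V_up−V_dn)/(S_up−S_dn) = (0.0000−48.8521)/(255.0931−157.3979) = -0.5000. V = [p*·0.0000 + (1−p*)·48.8521]/1.18 = 17.6334. B = V − Δ·S = 108.1003.
(1,0): S=79.1700. Δ = (V_up−V_dn)/(S_up−S_dn) = (63.1584−105.9102)/(111.6297−68.8779) = -1.0000. V = [p*·63.1584 + (1−p*)·105.9102]/1.18 = 68.9555. B = V − Δ·S = 148.1255.
(1,1): S=128.3100. Δ = (V_up−V_dn)/(S_up−S_dn) = (17.6334−63.1584)/(180.9171−111.6297) = -0.6570. V = [p*·17.6334 + (1−p*)·63.1584]/1.18 = 31.3760. B = V − Δ·S = 115.6817.
(0,0): S=91.0000. Δ = (V_up−V_dn)/(S_up−S_dn) = (31.3760−68.9555)/(128.3100−79.1700) = -0.7647. V = [p*·31.3760 + (1−p*)·68.9555]/1.18 = 40.1543. B = V − Δ·S = 109.7461.
Check: Δ(0,0)·S0 + B(0,0) = 40.1543 = V0.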